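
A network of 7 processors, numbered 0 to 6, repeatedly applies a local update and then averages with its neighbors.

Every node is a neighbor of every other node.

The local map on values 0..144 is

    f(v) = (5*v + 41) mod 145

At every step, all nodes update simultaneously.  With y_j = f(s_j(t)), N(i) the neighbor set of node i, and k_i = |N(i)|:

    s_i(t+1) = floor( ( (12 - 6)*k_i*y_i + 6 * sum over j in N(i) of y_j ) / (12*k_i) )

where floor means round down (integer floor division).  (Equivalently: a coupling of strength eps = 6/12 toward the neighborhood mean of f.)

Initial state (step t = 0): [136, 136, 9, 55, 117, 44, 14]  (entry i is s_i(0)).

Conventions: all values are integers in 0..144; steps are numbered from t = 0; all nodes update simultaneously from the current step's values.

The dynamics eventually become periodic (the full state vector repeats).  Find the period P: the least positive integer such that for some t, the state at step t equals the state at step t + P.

Simulating step by step:
t=0: [136, 136, 9, 55, 117, 44, 14]
t=1: [114, 114, 91, 66, 74, 103, 101]
t=2: [59, 59, 71, 80, 96, 96, 92]
t=3: [56, 56, 81, 39, 72, 72, 64]
t=4: [51, 51, 42, 76, 84, 84, 67]
t=5: [34, 34, 76, 86, 43, 43, 68]
t=6: [78, 78, 105, 66, 97, 97, 88]
t=7: [118, 118, 114, 93, 98, 98, 79]
t=8: [54, 54, 46, 62, 73, 73, 33]
t=9: [52, 52, 96, 68, 91, 91, 68]
t=10: [38, 38, 70, 72, 59, 59, 72]
t=11: [84, 84, 91, 95, 68, 68, 95]
t=12: [48, 48, 63, 71, 76, 76, 71]
t=13: [124, 124, 95, 111, 122, 122, 111]
t=14: [68, 68, 68, 41, 64, 64, 41]
t=15: [89, 89, 89, 93, 81, 81, 93]
t=16: [47, 47, 47, 56, 31, 31, 56]
t=17: [101, 101, 101, 59, 67, 67, 59]
t=18: [96, 96, 96, 68, 85, 85, 68]
t=19: [77, 77, 77, 79, 54, 54, 79]
t=20: [94, 94, 94, 38, 46, 46, 38]
t=21: [86, 86, 86, 90, 106, 106, 90]
t=22: [56, 56, 56, 64, 97, 97, 64]
t=23: [47, 47, 47, 64, 72, 72, 64]
t=24: [117, 117, 117, 92, 109, 109, 92]
t=25: [42, 42, 42, 51, 26, 26, 51]
t=26: [76, 76, 76, 34, 42, 42, 34]
t=27: [116, 116, 116, 88, 105, 105, 88]
t=28: [56, 56, 56, 58, 94, 94, 58]
t=29: [40, 40, 40, 44, 58, 58, 44]
t=30: [90, 90, 90, 98, 67, 67, 98]
t=31: [67, 67, 67, 84, 80, 80, 84]
t=32: [62, 62, 62, 37, 29, 29, 37]
t=33: [61, 61, 61, 69, 52, 52, 69]
t=34: [55, 55, 55, 71, 36, 36, 71]
t=35: [47, 47, 47, 81, 68, 68, 81]
t=36: [104, 104, 104, 54, 87, 87, 54]
t=37: [94, 94, 94, 50, 58, 58, 50]
t=38: [57, 57, 57, 26, 43, 43, 26]
t=39: [46, 46, 46, 42, 78, 78, 42]
t=40: [125, 125, 125, 116, 131, 131, 116]
t=41: [83, 83, 83, 64, 96, 96, 64]
t=42: [40, 40, 40, 61, 67, 67, 61]
t=43: [87, 87, 87, 71, 83, 83, 71]
t=44: [48, 48, 48, 75, 40, 40, 75]
t=45: [127, 127, 127, 123, 111, 111, 123]
t=46: [79, 79, 79, 71, 46, 46, 71]
t=47: [39, 39, 39, 83, 91, 91, 83]
t=48: [74, 74, 74, 45, 61, 61, 45]
t=49: [110, 110, 110, 110, 83, 83, 110]
t=50: [12, 12, 12, 12, 16, 16, 12]
t=51: [104, 104, 104, 104, 112, 112, 104]
t=52: [108, 108, 108, 108, 64, 64, 108]
t=53: [12, 12, 12, 12, 41, 41, 12]
t=54: [101, 101, 101, 101, 101, 101, 101]
t=55: [111, 111, 111, 111, 111, 111, 111]
t=56: [16, 16, 16, 16, 16, 16, 16]
t=57: [121, 121, 121, 121, 121, 121, 121]
t=58: [66, 66, 66, 66, 66, 66, 66]
t=59: [81, 81, 81, 81, 81, 81, 81]
t=60: [11, 11, 11, 11, 11, 11, 11]
t=61: [96, 96, 96, 96, 96, 96, 96]
t=62: [86, 86, 86, 86, 86, 86, 86]
t=63: [36, 36, 36, 36, 36, 36, 36]
t=64: [76, 76, 76, 76, 76, 76, 76]
t=65: [131, 131, 131, 131, 131, 131, 131]
t=66: [116, 116, 116, 116, 116, 116, 116]
t=67: [41, 41, 41, 41, 41, 41, 41]
t=68: [101, 101, 101, 101, 101, 101, 101]

Answer: 14
Key observation: The state at step 54, [101, 101, 101, 101, 101, 101, 101], reappears at step 68 — and no state repeats earlier — so the cycle the system enters has period 14.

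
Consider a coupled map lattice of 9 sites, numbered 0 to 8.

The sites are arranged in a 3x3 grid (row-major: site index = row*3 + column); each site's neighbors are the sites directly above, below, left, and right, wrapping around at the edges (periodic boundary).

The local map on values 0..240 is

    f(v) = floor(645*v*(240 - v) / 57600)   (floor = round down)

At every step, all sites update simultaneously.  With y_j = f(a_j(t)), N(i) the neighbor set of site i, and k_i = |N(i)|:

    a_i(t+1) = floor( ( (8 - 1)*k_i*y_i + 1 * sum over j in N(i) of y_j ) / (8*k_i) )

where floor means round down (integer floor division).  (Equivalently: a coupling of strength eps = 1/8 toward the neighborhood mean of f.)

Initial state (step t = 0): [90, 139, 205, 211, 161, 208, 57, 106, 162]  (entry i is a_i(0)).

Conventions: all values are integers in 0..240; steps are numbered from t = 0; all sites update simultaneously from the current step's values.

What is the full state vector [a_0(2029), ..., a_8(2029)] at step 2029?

Simulating step by step:
t=0: [90, 139, 205, 211, 161, 208, 57, 106, 162]
t=1: [145, 154, 86, 74, 138, 78, 117, 156, 136]
t=2: [153, 148, 148, 139, 155, 142, 159, 147, 156]
t=3: [149, 151, 151, 155, 147, 154, 144, 152, 146]
t=4: [150, 150, 150, 147, 152, 148, 153, 149, 152]
t=5: [151, 150, 150, 152, 149, 151, 149, 150, 149]
t=6: [150, 150, 150, 149, 150, 150, 150, 151, 150]
t=7: [151, 150, 151, 151, 150, 151, 150, 150, 150]
t=8: [150, 150, 150, 150, 150, 150, 150, 151, 150]
t=9: [151, 150, 151, 151, 150, 151, 150, 150, 150]

Answer: [151, 150, 151, 151, 150, 151, 150, 150, 150]
Key observation: The state at step 7, [151, 150, 151, 151, 150, 151, 150, 150, 150], reappears at step 9: the system is in a cycle of period 2 from step 7 on.  Therefore the state at step 2029 equals the state at step 7 + ((2029 - 7) mod 2) = 7, which is [151, 150, 151, 151, 150, 151, 150, 150, 150].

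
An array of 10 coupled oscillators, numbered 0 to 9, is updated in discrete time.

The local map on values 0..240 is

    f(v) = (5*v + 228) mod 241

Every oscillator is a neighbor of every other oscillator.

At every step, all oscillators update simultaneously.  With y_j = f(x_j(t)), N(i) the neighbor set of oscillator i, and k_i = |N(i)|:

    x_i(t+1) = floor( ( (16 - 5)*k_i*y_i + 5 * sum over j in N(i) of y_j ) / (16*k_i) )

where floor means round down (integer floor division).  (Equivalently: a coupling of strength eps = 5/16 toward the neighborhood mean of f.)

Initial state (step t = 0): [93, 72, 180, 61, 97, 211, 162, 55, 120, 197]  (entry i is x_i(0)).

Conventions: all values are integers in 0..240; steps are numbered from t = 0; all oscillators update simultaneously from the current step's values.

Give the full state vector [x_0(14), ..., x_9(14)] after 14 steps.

Answer: [165, 70, 171, 44, 77, 113, 152, 103, 60, 156]

Derivation:
t=0: [93, 72, 180, 61, 97, 211, 162, 55, 120, 197]
t=1: [174, 105, 143, 69, 187, 87, 84, 50, 104, 41]
t=2: [138, 70, 194, 110, 181, 169, 159, 205, 67, 176]
t=3: [168, 103, 194, 77, 151, 112, 79, 72, 94, 135]
t=4: [110, 55, 194, 127, 54, 84, 134, 111, 183, 159]
t=5: [74, 52, 191, 129, 48, 146, 152, 77, 155, 76]
t=6: [119, 48, 187, 142, 192, 197, 59, 129, 69, 126]
t=7: [113, 196, 178, 188, 194, 53, 75, 146, 107, 136]
t=8: [89, 45, 144, 176, 196, 50, 122, 197, 69, 164]
t=9: [170, 183, 192, 139, 47, 200, 120, 50, 104, 100]
t=10: [120, 163, 192, 176, 191, 61, 114, 201, 62, 49]
t=11: [110, 93, 188, 136, 185, 75, 91, 60, 78, 193]
t=12: [90, 192, 187, 175, 178, 133, 185, 84, 143, 204]
t=13: [186, 205, 188, 149, 159, 170, 182, 167, 202, 87]
t=14: [165, 70, 171, 44, 77, 113, 152, 103, 60, 156]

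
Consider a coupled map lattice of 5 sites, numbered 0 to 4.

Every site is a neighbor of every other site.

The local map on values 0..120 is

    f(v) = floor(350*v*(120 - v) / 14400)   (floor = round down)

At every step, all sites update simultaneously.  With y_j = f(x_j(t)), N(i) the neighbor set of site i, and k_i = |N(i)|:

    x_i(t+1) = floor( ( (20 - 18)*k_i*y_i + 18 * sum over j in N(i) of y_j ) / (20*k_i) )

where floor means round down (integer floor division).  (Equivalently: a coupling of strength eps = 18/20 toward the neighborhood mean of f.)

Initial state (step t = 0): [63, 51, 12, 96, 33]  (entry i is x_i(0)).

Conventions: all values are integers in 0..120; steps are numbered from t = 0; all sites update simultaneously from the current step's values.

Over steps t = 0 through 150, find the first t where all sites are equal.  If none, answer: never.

Simulating step by step:
t=0: [63, 51, 12, 96, 33]  (not all equal)
t=1: [62, 63, 69, 66, 65]  (not all equal)
t=2: [86, 86, 86, 86, 86]  (all equal)

Answer: 2
Key observation: Synchronization is absorbing here: once all sites are equal they stay equal, and step 2 is the first all-equal step.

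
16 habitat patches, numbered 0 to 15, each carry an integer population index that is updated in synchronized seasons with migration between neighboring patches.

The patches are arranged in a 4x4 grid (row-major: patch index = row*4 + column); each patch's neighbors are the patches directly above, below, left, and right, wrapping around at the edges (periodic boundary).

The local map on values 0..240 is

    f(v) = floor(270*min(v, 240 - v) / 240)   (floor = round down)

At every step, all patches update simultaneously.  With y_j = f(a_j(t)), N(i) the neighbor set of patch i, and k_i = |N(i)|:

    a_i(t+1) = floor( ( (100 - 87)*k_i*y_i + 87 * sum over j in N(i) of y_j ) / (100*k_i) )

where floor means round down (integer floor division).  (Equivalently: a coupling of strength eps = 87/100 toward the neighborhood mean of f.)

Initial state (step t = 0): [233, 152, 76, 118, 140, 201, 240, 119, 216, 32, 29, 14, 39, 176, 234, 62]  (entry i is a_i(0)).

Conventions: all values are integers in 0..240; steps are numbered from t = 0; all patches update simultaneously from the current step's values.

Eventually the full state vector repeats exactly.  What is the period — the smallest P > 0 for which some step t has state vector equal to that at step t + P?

Simulating step by step:
t=0: [233, 152, 76, 118, 140, 201, 240, 119, 216, 32, 29, 14, 39, 176, 234, 62]
t=1: [84, 57, 62, 81, 60, 59, 63, 73, 48, 42, 16, 58, 43, 49, 56, 51]
t=2: [70, 70, 71, 77, 73, 62, 60, 74, 56, 48, 55, 54, 62, 55, 51, 65]
t=3: [78, 72, 72, 79, 74, 70, 72, 74, 65, 62, 59, 68, 68, 64, 67, 68]
t=4: [82, 79, 81, 82, 80, 78, 77, 82, 75, 71, 74, 74, 76, 74, 73, 78]
t=5: [89, 88, 87, 90, 88, 85, 87, 88, 84, 83, 82, 86, 86, 83, 85, 85]
t=6: [98, 96, 97, 98, 97, 96, 95, 98, 95, 93, 94, 95, 95, 95, 94, 96]
t=7: [108, 108, 107, 109, 108, 106, 107, 108, 106, 105, 105, 107, 107, 105, 106, 106]
t=8: [121, 119, 120, 120, 120, 119, 119, 120, 119, 118, 119, 119, 119, 119, 118, 120]
t=9: [133, 133, 133, 134, 133, 133, 133, 134, 133, 132, 132, 133, 133, 132, 133, 133]
t=10: [119, 120, 119, 119, 119, 120, 120, 119, 120, 120, 120, 120, 120, 120, 120, 119]
t=11: [133, 134, 134, 133, 133, 134, 134, 133, 134, 135, 135, 134, 134, 135, 134, 134]
t=12: [119, 119, 119, 119, 119, 119, 119, 119, 119, 118, 118, 119, 119, 118, 118, 119]
t=13: [133, 132, 132, 133, 133, 132, 132, 133, 132, 132, 132, 132, 132, 132, 132, 132]
t=14: [120, 120, 120, 120, 120, 120, 120, 120, 120, 121, 121, 120, 120, 121, 121, 120]
t=15: [135, 134, 134, 135, 135, 134, 134, 135, 134, 133, 133, 134, 134, 133, 133, 134]
t=16: [118, 119, 119, 118, 118, 119, 119, 118, 119, 119, 119, 119, 119, 119, 119, 119]
t=17: [132, 132, 132, 132, 132, 132, 132, 132, 132, 133, 133, 132, 132, 133, 133, 132]
t=18: [121, 120, 120, 121, 121, 120, 120, 121, 120, 120, 120, 120, 120, 120, 120, 120]
t=19: [133, 134, 134, 133, 133, 134, 134, 133, 134, 135, 135, 134, 134, 135, 135, 134]
t=20: [119, 119, 119, 119, 119, 119, 119, 119, 119, 118, 118, 119, 119, 118, 118, 119]

Answer: 8
Key observation: The state at step 12, [119, 119, 119, 119, 119, 119, 119, 119, 119, 118, 118, 119, 119, 118, 118, 119], reappears at step 20 — and no state repeats earlier — so the cycle the system enters has period 8.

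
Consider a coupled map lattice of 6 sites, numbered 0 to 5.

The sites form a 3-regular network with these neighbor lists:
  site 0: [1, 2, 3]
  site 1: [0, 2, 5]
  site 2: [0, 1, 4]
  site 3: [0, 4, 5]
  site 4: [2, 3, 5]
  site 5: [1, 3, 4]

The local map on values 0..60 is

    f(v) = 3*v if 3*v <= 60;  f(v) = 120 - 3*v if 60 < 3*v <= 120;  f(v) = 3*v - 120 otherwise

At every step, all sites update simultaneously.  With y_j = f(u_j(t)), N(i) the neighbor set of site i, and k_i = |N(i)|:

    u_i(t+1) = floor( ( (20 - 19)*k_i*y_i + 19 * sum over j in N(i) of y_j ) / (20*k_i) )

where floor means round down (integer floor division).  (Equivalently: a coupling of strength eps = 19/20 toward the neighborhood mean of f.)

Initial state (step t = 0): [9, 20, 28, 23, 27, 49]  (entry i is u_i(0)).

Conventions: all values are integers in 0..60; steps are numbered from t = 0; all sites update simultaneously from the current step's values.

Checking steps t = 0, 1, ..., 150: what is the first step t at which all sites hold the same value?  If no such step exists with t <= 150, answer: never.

Simulating step by step:
t=0: [9, 20, 28, 23, 27, 49]  (not all equal)
t=1: [47, 31, 41, 32, 38, 48]  (not all equal)
t=2: [18, 16, 17, 17, 16, 19]  (not all equal)
t=3: [50, 53, 50, 52, 52, 49]  (not all equal)
t=4: [34, 29, 34, 31, 31, 36]  (not all equal)
t=5: [25, 16, 25, 19, 19, 28]  (not all equal)
t=6: [49, 42, 49, 46, 46, 53]  (not all equal)
t=7: [17, 29, 17, 27, 27, 15]  (not all equal)
t=8: [41, 48, 41, 44, 44, 37]  (not all equal)
t=9: [12, 5, 12, 8, 8, 15]  (not all equal)
t=10: [25, 37, 25, 34, 34, 22]  (not all equal)
t=11: [25, 46, 25, 37, 37, 16]  (not all equal)
t=12: [25, 44, 25, 32, 32, 13]  (not all equal)
t=13: [27, 41, 27, 35, 35, 20]  (not all equal)
t=14: [20, 43, 20, 36, 36, 13]  (not all equal)
t=15: [28, 50, 28, 35, 35, 12]  (not all equal)
t=16: [27, 35, 27, 28, 28, 20]  (not all equal)
t=17: [30, 44, 30, 44, 44, 30]  (not all equal)
t=18: [18, 29, 18, 23, 23, 12]  (not all equal)
t=19: [46, 47, 46, 47, 47, 44]  (not all equal)
t=20: [19, 16, 19, 17, 17, 20]  (not all equal)
t=21: [52, 57, 52, 55, 55, 50]  (not all equal)
t=22: [43, 34, 43, 37, 37, 46]  (not all equal)
t=23: [11, 12, 11, 11, 11, 12]  (not all equal)
t=24: [33, 34, 33, 33, 33, 34]  (not all equal)
t=25: [20, 19, 20, 20, 20, 19]  (not all equal)
t=26: [59, 58, 59, 59, 59, 58]  (not all equal)
t=27: [56, 55, 56, 56, 56, 55]  (not all equal)
t=28: [47, 46, 47, 47, 47, 46]  (not all equal)
t=29: [20, 19, 20, 20, 20, 19]  (not all equal)

Answer: never
Key observation: The state at step 25 reappears at step 29 — the system is in a cycle of period 4 from step 25 on.  No step 0..29 is synchronized, and the cycle repeats forever, so no step up to 150 (or ever) has all sites equal.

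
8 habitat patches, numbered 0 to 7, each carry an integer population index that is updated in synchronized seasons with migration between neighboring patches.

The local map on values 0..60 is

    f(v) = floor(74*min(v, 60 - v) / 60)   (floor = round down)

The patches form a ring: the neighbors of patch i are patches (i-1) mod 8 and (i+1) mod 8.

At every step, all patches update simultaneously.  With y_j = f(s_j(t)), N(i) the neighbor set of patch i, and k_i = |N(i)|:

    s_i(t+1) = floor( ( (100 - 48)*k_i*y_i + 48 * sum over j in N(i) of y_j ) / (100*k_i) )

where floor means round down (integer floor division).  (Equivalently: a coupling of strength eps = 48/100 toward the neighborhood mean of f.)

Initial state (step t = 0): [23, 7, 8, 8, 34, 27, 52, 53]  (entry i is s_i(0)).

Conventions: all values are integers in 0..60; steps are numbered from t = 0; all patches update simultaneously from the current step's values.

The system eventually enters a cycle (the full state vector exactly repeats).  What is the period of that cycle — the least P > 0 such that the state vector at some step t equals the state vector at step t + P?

Simulating step by step:
t=0: [23, 7, 8, 8, 34, 27, 52, 53]
t=1: [18, 13, 8, 14, 26, 27, 14, 13]
t=2: [19, 15, 12, 18, 28, 28, 20, 17]
t=3: [21, 18, 16, 22, 31, 31, 25, 21]
t=4: [24, 22, 21, 27, 33, 33, 30, 26]
t=5: [29, 27, 27, 31, 33, 33, 34, 32]
t=6: [34, 33, 33, 34, 33, 32, 32, 33]
t=7: [32, 32, 32, 32, 33, 33, 33, 33]
t=8: [33, 34, 34, 33, 33, 33, 33, 33]
t=9: [32, 32, 32, 32, 33, 33, 33, 33]

Answer: 2
Key observation: The state at step 7, [32, 32, 32, 32, 33, 33, 33, 33], reappears at step 9 — and no state repeats earlier — so the cycle the system enters has period 2.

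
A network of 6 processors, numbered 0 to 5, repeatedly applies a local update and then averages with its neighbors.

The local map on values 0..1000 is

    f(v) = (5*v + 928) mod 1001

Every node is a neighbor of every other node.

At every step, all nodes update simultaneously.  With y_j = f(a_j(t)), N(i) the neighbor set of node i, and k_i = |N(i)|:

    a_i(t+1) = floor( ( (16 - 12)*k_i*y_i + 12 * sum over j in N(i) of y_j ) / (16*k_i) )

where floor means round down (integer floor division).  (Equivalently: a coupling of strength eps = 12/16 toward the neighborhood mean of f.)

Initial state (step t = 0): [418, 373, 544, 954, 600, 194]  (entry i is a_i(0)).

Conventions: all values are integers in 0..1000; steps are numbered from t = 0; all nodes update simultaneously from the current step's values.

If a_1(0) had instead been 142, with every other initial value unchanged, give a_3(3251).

Simulating step by step:
t=0: [418, 142, 544, 954, 600, 194]
t=1: [573, 635, 636, 641, 664, 661]
t=2: [318, 249, 249, 252, 263, 262]
t=3: [279, 245, 245, 246, 252, 251]
t=4: [204, 187, 187, 187, 190, 190]
t=5: [887, 879, 879, 879, 880, 880]
t=6: [329, 325, 325, 325, 326, 326]
t=7: [557, 555, 555, 555, 556, 556]
t=8: [704, 703, 703, 703, 703, 703]
t=9: [440, 439, 439, 439, 439, 439]
t=10: [121, 120, 120, 120, 120, 120]
t=11: [528, 527, 527, 527, 527, 527]
t=12: [561, 560, 560, 560, 560, 560]
t=13: [726, 725, 725, 725, 725, 725]
t=14: [550, 549, 549, 549, 549, 549]
t=15: [671, 670, 670, 670, 670, 670]
t=16: [275, 274, 274, 274, 274, 274]
t=17: [297, 296, 296, 296, 296, 296]
t=18: [407, 406, 406, 406, 406, 406]
t=19: [957, 956, 956, 956, 956, 956]
t=20: [704, 703, 703, 703, 703, 703]

Answer: a_3(3251) = 527
Key observation: The state at step 8, [704, 703, 703, 703, 703, 703], reappears at step 20: the system is in a cycle of period 12 from step 8 on.  Therefore the state at step 3251 equals the state at step 8 + ((3251 - 8) mod 12) = 11, which is [528, 527, 527, 527, 527, 527].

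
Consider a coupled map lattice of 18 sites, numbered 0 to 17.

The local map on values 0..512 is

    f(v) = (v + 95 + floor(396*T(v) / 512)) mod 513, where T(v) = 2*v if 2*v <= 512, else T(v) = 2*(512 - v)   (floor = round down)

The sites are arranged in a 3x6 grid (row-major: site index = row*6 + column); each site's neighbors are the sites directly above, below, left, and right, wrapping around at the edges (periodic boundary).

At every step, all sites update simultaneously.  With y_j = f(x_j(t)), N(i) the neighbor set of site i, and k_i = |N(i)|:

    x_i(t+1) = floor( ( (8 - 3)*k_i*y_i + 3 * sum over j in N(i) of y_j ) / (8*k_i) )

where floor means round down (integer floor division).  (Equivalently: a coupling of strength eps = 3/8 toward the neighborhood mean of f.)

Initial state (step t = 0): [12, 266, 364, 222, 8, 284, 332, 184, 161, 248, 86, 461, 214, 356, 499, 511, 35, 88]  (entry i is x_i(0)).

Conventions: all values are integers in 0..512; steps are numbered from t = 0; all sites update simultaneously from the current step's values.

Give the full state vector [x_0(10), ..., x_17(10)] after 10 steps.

Answer: [55, 112, 150, 138, 171, 45, 129, 173, 412, 401, 391, 174, 95, 380, 439, 333, 210, 67]

Derivation:
t=0: [12, 266, 364, 222, 8, 284, 332, 184, 161, 248, 86, 461, 214, 356, 499, 511, 35, 88]
t=1: [149, 192, 200, 147, 152, 200, 159, 134, 366, 232, 255, 173, 155, 159, 152, 119, 193, 260]
t=2: [404, 185, 168, 400, 382, 170, 445, 388, 218, 226, 214, 112, 465, 450, 410, 360, 171, 207]
t=3: [125, 75, 51, 144, 132, 84, 157, 142, 130, 154, 146, 273, 123, 124, 135, 155, 64, 117]
t=4: [398, 319, 291, 441, 409, 329, 449, 436, 416, 477, 422, 295, 415, 405, 418, 459, 327, 357]
t=5: [160, 185, 192, 138, 156, 186, 140, 142, 148, 121, 152, 192, 149, 153, 150, 131, 177, 181]
t=6: [410, 174, 180, 409, 402, 138, 422, 421, 426, 423, 394, 140, 434, 439, 434, 394, 155, 85]
t=7: [163, 59, 67, 140, 212, 378, 171, 130, 131, 145, 214, 381, 154, 124, 129, 184, 378, 337]
t=8: [404, 304, 310, 366, 161, 196, 159, 369, 415, 389, 165, 150, 409, 404, 372, 172, 150, 210]
t=9: [183, 193, 192, 191, 384, 167, 401, 201, 158, 132, 153, 363, 180, 161, 155, 104, 358, 183]
t=10: [55, 112, 150, 138, 171, 45, 129, 173, 412, 401, 391, 174, 95, 380, 439, 333, 210, 67]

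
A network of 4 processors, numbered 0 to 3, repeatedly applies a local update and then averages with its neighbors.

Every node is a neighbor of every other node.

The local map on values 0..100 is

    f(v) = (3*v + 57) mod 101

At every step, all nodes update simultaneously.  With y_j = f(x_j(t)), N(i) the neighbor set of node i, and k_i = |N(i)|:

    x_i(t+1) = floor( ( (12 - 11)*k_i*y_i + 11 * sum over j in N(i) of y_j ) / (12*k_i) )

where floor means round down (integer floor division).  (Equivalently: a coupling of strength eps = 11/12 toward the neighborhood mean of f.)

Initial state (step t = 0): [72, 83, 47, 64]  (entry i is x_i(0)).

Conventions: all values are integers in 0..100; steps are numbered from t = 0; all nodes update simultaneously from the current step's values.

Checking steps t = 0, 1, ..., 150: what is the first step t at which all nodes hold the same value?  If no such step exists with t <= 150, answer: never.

Answer: 17
Key observation: Synchronization is absorbing here: once all nodes are equal they stay equal, and step 17 is the first all-equal step.

Derivation:
t=0: [72, 83, 47, 64]  (not all equal)
t=1: [50, 65, 45, 56]  (not all equal)
t=2: [50, 40, 31, 46]  (not all equal)
t=3: [67, 51, 57, 47]  (not all equal)
t=4: [44, 55, 51, 35]  (not all equal)
t=5: [34, 49, 52, 40]  (not all equal)
t=6: [32, 44, 42, 28]  (not all equal)
t=7: [68, 60, 61, 71]  (not all equal)
t=8: [48, 53, 52, 46]  (not all equal)
t=9: [44, 63, 64, 46]  (not all equal)
t=10: [63, 73, 72, 62]  (not all equal)
t=11: [60, 53, 54, 61]  (not all equal)
t=12: [24, 28, 28, 23]  (not all equal)
t=13: [34, 31, 31, 35]  (not all equal)
t=14: [53, 55, 55, 52]  (not all equal)
t=15: [16, 15, 15, 17]  (not all equal)
t=16: [3, 3, 3, 2]  (not all equal)
t=17: [65, 65, 65, 65]  (all equal)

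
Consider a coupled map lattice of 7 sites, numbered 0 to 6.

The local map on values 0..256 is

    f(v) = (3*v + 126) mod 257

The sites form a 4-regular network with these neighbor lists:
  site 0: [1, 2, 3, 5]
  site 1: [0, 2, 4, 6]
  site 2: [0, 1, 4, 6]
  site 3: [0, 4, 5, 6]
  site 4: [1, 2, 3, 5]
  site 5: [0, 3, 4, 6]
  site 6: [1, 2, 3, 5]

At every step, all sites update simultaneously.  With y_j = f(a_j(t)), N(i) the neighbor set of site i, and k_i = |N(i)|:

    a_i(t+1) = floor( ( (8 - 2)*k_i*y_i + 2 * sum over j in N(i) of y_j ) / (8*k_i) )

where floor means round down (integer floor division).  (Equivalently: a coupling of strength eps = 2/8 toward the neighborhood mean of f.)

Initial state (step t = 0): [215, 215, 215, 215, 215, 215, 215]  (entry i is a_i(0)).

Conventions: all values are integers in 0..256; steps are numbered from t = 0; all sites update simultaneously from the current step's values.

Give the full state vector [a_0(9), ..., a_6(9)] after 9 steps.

Simulating step by step:
t=0: [215, 215, 215, 215, 215, 215, 215]
t=1: [0, 0, 0, 0, 0, 0, 0]
t=2: [126, 126, 126, 126, 126, 126, 126]
t=3: [247, 247, 247, 247, 247, 247, 247]
t=4: [96, 96, 96, 96, 96, 96, 96]
t=5: [157, 157, 157, 157, 157, 157, 157]
t=6: [83, 83, 83, 83, 83, 83, 83]
t=7: [118, 118, 118, 118, 118, 118, 118]
t=8: [223, 223, 223, 223, 223, 223, 223]
t=9: [24, 24, 24, 24, 24, 24, 24]

Answer: [24, 24, 24, 24, 24, 24, 24]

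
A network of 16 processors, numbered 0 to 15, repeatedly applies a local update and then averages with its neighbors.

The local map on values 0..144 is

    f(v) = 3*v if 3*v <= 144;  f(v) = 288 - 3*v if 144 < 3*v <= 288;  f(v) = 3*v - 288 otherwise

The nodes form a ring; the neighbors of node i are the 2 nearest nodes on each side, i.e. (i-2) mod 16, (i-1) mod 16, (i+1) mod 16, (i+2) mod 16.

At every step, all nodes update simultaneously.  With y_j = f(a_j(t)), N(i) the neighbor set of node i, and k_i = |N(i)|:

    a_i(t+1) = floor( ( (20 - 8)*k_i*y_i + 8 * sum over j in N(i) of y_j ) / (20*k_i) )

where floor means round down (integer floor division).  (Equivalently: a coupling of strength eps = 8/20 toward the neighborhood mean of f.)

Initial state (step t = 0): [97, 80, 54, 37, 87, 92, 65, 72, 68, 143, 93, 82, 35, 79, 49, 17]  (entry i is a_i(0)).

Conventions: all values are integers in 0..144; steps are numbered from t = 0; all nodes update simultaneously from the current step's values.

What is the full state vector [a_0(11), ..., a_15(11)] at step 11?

Simulating step by step:
t=0: [97, 80, 54, 37, 87, 92, 65, 72, 68, 143, 93, 82, 35, 79, 49, 17]
t=1: [38, 57, 94, 87, 50, 37, 75, 76, 81, 105, 42, 55, 87, 64, 105, 54]
t=2: [96, 97, 43, 53, 103, 95, 73, 60, 54, 51, 97, 101, 53, 87, 52, 111]
t=3: [30, 32, 92, 93, 45, 34, 67, 98, 107, 106, 42, 38, 95, 48, 99, 43]
t=4: [78, 81, 40, 39, 102, 84, 79, 28, 44, 45, 93, 98, 41, 111, 42, 111]
t=5: [66, 60, 95, 92, 43, 48, 57, 85, 107, 104, 45, 34, 92, 57, 102, 54]
t=6: [79, 87, 35, 45, 105, 115, 104, 51, 50, 44, 98, 90, 44, 96, 45, 108]
t=7: [60, 48, 87, 102, 48, 66, 50, 116, 112, 108, 45, 37, 95, 32, 102, 42]
t=8: [96, 114, 57, 51, 113, 90, 117, 67, 65, 57, 100, 93, 37, 83, 44, 112]
t=9: [35, 62, 94, 105, 63, 44, 62, 81, 83, 90, 40, 33, 85, 53, 99, 51]
t=10: [88, 88, 36, 50, 86, 106, 92, 56, 51, 41, 90, 89, 55, 105, 45, 115]
t=11: [46, 47, 86, 102, 46, 48, 38, 102, 108, 103, 51, 41, 93, 49, 104, 55]

Answer: [46, 47, 86, 102, 46, 48, 38, 102, 108, 103, 51, 41, 93, 49, 104, 55]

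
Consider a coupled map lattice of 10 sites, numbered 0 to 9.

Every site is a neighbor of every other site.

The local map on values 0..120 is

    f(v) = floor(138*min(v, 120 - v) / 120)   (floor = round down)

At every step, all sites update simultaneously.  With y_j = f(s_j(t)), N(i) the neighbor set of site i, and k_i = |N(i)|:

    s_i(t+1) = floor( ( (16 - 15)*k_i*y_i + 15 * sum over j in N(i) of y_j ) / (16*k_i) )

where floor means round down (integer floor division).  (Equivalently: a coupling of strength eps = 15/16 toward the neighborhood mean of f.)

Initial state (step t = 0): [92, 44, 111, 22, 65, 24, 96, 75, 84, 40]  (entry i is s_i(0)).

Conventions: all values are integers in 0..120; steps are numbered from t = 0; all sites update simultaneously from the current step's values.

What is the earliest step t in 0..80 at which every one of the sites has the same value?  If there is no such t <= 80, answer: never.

Simulating step by step:
t=0: [92, 44, 111, 22, 65, 24, 96, 75, 84, 40]  (not all equal)
t=1: [37, 36, 38, 37, 36, 37, 37, 36, 37, 36]  (not all equal)
t=2: [41, 41, 41, 41, 41, 41, 41, 41, 41, 41]  (all equal)

Answer: 2
Key observation: Synchronization is absorbing here: once all sites are equal they stay equal, and step 2 is the first all-equal step.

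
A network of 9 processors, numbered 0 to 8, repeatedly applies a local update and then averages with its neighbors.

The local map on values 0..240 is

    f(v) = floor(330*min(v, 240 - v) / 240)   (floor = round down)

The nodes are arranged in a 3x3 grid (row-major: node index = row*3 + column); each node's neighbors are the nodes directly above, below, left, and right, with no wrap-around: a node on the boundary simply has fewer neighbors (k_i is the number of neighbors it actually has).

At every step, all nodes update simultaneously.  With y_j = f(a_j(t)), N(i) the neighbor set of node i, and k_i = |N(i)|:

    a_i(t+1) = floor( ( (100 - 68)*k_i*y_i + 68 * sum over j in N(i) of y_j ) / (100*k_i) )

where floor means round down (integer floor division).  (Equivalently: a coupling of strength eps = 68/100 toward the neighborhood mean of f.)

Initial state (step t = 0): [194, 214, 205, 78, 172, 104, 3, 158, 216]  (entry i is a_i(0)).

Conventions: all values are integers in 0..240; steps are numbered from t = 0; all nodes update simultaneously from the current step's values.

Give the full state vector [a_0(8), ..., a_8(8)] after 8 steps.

Simulating step by step:
t=0: [194, 214, 205, 78, 172, 104, 3, 158, 216]
t=1: [68, 57, 75, 70, 97, 85, 75, 65, 97]
t=2: [88, 99, 98, 105, 106, 120, 95, 112, 112]
t=3: [133, 134, 145, 135, 148, 150, 142, 146, 157]
t=4: [145, 137, 132, 138, 132, 123, 135, 126, 122]
t=5: [137, 141, 149, 140, 148, 155, 146, 152, 159]
t=6: [137, 132, 125, 133, 127, 119, 129, 121, 116]
t=7: [145, 150, 156, 148, 155, 159, 154, 157, 161]
t=8: [126, 121, 116, 122, 117, 112, 119, 114, 111]

Answer: [126, 121, 116, 122, 117, 112, 119, 114, 111]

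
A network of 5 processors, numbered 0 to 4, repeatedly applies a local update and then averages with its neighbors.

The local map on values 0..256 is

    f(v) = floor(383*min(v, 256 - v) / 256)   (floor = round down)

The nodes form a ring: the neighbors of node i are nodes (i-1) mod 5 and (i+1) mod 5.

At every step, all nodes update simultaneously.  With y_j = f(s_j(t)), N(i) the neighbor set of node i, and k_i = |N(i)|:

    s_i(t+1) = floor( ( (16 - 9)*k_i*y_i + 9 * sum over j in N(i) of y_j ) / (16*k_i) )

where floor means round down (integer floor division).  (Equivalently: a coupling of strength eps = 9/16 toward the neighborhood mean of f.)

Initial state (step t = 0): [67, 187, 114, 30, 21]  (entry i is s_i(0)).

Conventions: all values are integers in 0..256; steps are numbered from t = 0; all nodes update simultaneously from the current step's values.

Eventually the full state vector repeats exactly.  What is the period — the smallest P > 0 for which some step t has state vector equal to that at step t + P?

Answer: 10
Key observation: The state at step 22, [164, 164, 164, 164, 164], reappears at step 32 — and no state repeats earlier — so the cycle the system enters has period 10.

Derivation:
t=0: [67, 187, 114, 30, 21]
t=1: [81, 121, 115, 75, 54]
t=2: [126, 161, 157, 119, 100]
t=3: [164, 156, 154, 161, 168]
t=4: [138, 146, 148, 141, 135]
t=5: [174, 166, 164, 171, 177]
t=6: [124, 131, 133, 127, 121]
t=7: [184, 185, 186, 185, 184]
t=8: [106, 105, 105, 105, 106]
t=9: [157, 157, 157, 157, 157]
t=10: [148, 148, 148, 148, 148]
t=11: [161, 161, 161, 161, 161]
t=12: [142, 142, 142, 142, 142]
t=13: [170, 170, 170, 170, 170]
t=14: [128, 128, 128, 128, 128]
t=15: [191, 191, 191, 191, 191]
t=16: [97, 97, 97, 97, 97]
t=17: [145, 145, 145, 145, 145]
t=18: [166, 166, 166, 166, 166]
t=19: [134, 134, 134, 134, 134]
t=20: [182, 182, 182, 182, 182]
t=21: [110, 110, 110, 110, 110]
t=22: [164, 164, 164, 164, 164]
t=23: [137, 137, 137, 137, 137]
t=24: [178, 178, 178, 178, 178]
t=25: [116, 116, 116, 116, 116]
t=26: [173, 173, 173, 173, 173]
t=27: [124, 124, 124, 124, 124]
t=28: [185, 185, 185, 185, 185]
t=29: [106, 106, 106, 106, 106]
t=30: [158, 158, 158, 158, 158]
t=31: [146, 146, 146, 146, 146]
t=32: [164, 164, 164, 164, 164]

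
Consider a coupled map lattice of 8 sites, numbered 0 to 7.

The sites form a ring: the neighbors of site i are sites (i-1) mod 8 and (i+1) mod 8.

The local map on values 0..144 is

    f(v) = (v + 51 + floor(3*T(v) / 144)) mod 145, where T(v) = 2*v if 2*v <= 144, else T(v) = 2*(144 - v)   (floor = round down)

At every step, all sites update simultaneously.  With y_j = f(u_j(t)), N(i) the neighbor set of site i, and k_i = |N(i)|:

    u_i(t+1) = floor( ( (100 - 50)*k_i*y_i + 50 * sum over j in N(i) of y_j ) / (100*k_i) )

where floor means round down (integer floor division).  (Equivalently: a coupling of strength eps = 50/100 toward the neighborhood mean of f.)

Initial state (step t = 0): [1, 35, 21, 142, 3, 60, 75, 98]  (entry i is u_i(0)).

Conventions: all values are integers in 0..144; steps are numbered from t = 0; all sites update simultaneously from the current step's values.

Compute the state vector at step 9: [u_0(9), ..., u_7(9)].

Simulating step by step:
t=0: [1, 35, 21, 142, 3, 60, 75, 98]
t=1: [49, 74, 69, 55, 67, 102, 93, 47]
t=2: [107, 119, 119, 114, 89, 34, 27, 75]
t=3: [45, 23, 24, 52, 97, 98, 93, 87]
t=4: [102, 80, 82, 72, 29, 3, 36, 94]
t=5: [38, 102, 132, 117, 85, 69, 58, 25]
t=6: [66, 36, 27, 56, 105, 123, 105, 88]
t=7: [116, 93, 88, 77, 40, 20, 48, 103]
t=8: [14, 41, 103, 123, 96, 83, 70, 36]
t=9: [77, 65, 35, 18, 43, 99, 117, 91]

Answer: [77, 65, 35, 18, 43, 99, 117, 91]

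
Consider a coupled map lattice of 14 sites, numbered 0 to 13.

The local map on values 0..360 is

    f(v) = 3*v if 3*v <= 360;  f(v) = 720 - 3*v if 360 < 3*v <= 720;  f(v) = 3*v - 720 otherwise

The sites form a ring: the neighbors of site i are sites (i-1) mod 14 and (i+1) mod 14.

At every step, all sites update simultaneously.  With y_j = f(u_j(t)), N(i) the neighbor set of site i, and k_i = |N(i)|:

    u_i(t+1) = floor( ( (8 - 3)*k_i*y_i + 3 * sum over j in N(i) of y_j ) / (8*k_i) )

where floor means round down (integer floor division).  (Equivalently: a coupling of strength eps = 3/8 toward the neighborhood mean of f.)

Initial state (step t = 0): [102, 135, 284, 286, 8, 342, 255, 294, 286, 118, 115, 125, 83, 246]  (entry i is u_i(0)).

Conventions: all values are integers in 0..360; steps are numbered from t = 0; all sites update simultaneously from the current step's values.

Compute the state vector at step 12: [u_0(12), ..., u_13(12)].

Answer: [276, 320, 274, 326, 330, 257, 229, 244, 195, 179, 242, 141, 149, 138]

Derivation:
t=0: [102, 135, 284, 286, 8, 342, 255, 294, 286, 118, 115, 125, 83, 246]
t=1: [253, 279, 167, 115, 98, 204, 115, 135, 183, 311, 346, 327, 223, 115]
t=2: [111, 121, 223, 311, 268, 187, 294, 293, 205, 224, 287, 232, 145, 232]
t=3: [279, 295, 138, 158, 122, 145, 160, 149, 104, 76, 101, 94, 187, 130]
t=4: [165, 182, 268, 277, 320, 289, 254, 274, 288, 257, 285, 262, 214, 258]
t=5: [183, 166, 105, 130, 198, 144, 72, 98, 118, 84, 106, 81, 71, 90]
t=6: [199, 229, 300, 288, 194, 244, 244, 290, 323, 283, 291, 251, 229, 240]
t=7: [83, 77, 145, 149, 115, 35, 37, 142, 207, 156, 126, 55, 26, 29]
t=8: [215, 244, 272, 288, 286, 151, 144, 223, 164, 240, 291, 181, 96, 115]
t=9: [113, 39, 89, 133, 163, 246, 239, 128, 152, 71, 128, 193, 277, 283]
t=10: [258, 186, 249, 294, 207, 55, 68, 260, 267, 245, 276, 171, 120, 165]
t=11: [106, 116, 77, 124, 123, 159, 169, 90, 64, 44, 109, 217, 306, 218]
t=12: [276, 320, 274, 326, 330, 257, 229, 244, 195, 179, 242, 141, 149, 138]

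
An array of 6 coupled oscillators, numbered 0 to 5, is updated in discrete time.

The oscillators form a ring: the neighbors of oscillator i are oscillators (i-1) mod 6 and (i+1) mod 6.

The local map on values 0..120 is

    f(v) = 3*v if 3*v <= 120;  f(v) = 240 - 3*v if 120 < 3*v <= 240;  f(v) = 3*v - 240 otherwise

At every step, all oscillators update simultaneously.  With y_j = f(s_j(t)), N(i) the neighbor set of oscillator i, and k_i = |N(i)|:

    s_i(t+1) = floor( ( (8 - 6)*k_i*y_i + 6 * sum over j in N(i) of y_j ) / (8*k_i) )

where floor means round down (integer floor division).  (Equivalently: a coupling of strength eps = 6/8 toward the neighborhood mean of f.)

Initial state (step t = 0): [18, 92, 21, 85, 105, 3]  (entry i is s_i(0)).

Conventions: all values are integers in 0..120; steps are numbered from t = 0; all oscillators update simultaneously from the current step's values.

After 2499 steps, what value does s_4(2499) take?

Answer: s_4(2499) = 48
Key observation: The state at step 23, [48, 48, 48, 48, 48, 48], reappears at step 25: the system is in a cycle of period 2 from step 23 on.  Therefore the state at step 2499 equals the state at step 23 + ((2499 - 23) mod 2) = 23, which is [48, 48, 48, 48, 48, 48].

Derivation:
t=0: [18, 92, 21, 85, 105, 3]
t=1: [30, 52, 34, 55, 27, 50]
t=2: [87, 93, 85, 87, 82, 86]
t=3: [26, 23, 26, 13, 16, 14]
t=4: [61, 75, 60, 57, 42, 57]
t=5: [45, 47, 46, 82, 80, 81]
t=6: [64, 102, 64, 39, 3, 40]
t=7: [81, 52, 80, 50, 91, 51]
t=8: [64, 22, 65, 34, 74, 35]
t=9: [76, 51, 74, 49, 82, 51]
t=10: [68, 33, 72, 32, 69, 28]
t=11: [77, 47, 79, 45, 75, 46]
t=12: [77, 29, 77, 33, 81, 34]
t=13: [73, 28, 72, 29, 76, 30]
t=14: [70, 37, 70, 35, 69, 34]
t=15: [87, 50, 88, 49, 85, 49]
t=16: [73, 39, 74, 37, 73, 36]
t=17: [89, 43, 90, 42, 87, 42]
t=18: [91, 49, 91, 47, 90, 46]
t=19: [81, 48, 80, 48, 82, 49]
t=20: [71, 25, 72, 26, 72, 26]
t=21: [64, 37, 63, 37, 64, 38]
t=22: [96, 64, 96, 64, 96, 64]
t=23: [48, 48, 48, 48, 48, 48]
t=24: [96, 96, 96, 96, 96, 96]
t=25: [48, 48, 48, 48, 48, 48]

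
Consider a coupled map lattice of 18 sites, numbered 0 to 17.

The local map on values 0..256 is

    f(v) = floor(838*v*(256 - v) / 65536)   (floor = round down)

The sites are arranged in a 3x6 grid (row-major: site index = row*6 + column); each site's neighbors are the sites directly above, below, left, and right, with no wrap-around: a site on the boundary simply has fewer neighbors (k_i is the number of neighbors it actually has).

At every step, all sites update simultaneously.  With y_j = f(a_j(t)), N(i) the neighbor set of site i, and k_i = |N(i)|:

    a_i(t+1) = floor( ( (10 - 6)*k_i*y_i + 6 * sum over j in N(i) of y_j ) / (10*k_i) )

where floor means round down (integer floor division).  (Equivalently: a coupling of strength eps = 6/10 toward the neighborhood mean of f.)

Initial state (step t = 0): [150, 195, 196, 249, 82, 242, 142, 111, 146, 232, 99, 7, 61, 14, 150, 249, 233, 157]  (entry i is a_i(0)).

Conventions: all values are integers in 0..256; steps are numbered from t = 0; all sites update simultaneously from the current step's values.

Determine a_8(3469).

Answer: a_8(3469) = 125
Key observation: The state at step 12, [209, 209, 209, 209, 209, 209, 209, 209, 209, 209, 209, 209, 209, 209, 209, 209, 209, 209], reappears at step 14: the system is in a cycle of period 2 from step 12 on.  Therefore the state at step 3469 equals the state at step 12 + ((3469 - 12) mod 2) = 13, which is [125, 125, 125, 125, 125, 125, 125, 125, 125, 125, 125, 125, 125, 125, 125, 125, 125, 125].

Derivation:
t=0: [150, 195, 196, 249, 82, 242, 142, 111, 146, 232, 99, 7, 61, 14, 150, 249, 233, 157]
t=1: [188, 172, 135, 89, 125, 78, 194, 172, 176, 95, 130, 96, 135, 129, 135, 77, 110, 106]
t=2: [166, 184, 194, 198, 198, 192, 172, 182, 191, 191, 204, 196, 191, 203, 196, 192, 199, 201]
t=3: [182, 170, 155, 149, 146, 151, 177, 166, 158, 152, 143, 146, 159, 150, 150, 153, 144, 144]
t=4: [178, 187, 197, 202, 204, 203, 183, 191, 198, 201, 205, 204, 193, 199, 201, 202, 205, 205]
t=5: [171, 162, 149, 140, 135, 135, 166, 156, 146, 139, 134, 134, 156, 148, 142, 138, 134, 133]
t=6: [189, 195, 202, 206, 208, 208, 193, 198, 204, 207, 208, 208, 198, 202, 205, 207, 208, 209]
t=7: [156, 150, 139, 131, 127, 127, 152, 145, 136, 129, 127, 126, 146, 140, 133, 129, 127, 126]
t=8: [201, 203, 206, 208, 209, 209, 202, 205, 207, 208, 209, 209, 204, 206, 208, 209, 209, 209]
t=9: [139, 135, 131, 127, 125, 125, 137, 133, 129, 126, 125, 125, 135, 131, 127, 125, 125, 125]
t=10: [207, 208, 208, 209, 209, 209, 208, 208, 209, 209, 209, 209, 208, 208, 209, 209, 209, 209]
t=11: [127, 127, 126, 125, 125, 125, 127, 126, 125, 125, 125, 125, 127, 126, 125, 125, 125, 125]
t=12: [209, 209, 209, 209, 209, 209, 209, 209, 209, 209, 209, 209, 209, 209, 209, 209, 209, 209]
t=13: [125, 125, 125, 125, 125, 125, 125, 125, 125, 125, 125, 125, 125, 125, 125, 125, 125, 125]
t=14: [209, 209, 209, 209, 209, 209, 209, 209, 209, 209, 209, 209, 209, 209, 209, 209, 209, 209]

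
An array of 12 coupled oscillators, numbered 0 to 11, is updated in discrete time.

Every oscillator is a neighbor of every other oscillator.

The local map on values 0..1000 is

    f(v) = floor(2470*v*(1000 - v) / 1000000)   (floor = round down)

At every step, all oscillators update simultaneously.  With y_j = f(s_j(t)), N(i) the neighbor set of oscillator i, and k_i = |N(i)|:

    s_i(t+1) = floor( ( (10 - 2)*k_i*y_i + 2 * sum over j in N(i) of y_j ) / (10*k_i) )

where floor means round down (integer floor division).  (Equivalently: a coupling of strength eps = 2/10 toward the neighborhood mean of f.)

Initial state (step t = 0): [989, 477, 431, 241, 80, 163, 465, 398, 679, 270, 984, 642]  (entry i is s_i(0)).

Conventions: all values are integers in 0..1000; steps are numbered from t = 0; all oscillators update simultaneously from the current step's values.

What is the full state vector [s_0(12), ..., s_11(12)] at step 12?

Answer: [595, 595, 595, 595, 595, 595, 595, 595, 595, 595, 595, 595]

Derivation:
t=0: [989, 477, 431, 241, 80, 163, 465, 398, 679, 270, 984, 642]
t=1: [112, 573, 564, 444, 233, 354, 571, 553, 512, 471, 121, 535]
t=2: [307, 588, 590, 592, 461, 557, 589, 593, 598, 597, 321, 596]
t=3: [538, 595, 594, 594, 607, 604, 594, 594, 591, 592, 548, 592]
t=4: [609, 595, 595, 595, 590, 591, 595, 595, 597, 596, 608, 596]
t=5: [589, 594, 594, 594, 596, 596, 594, 594, 593, 593, 589, 593]
t=6: [596, 595, 595, 595, 594, 594, 595, 595, 595, 595, 596, 595]
t=7: [594, 594, 594, 594, 594, 594, 594, 594, 594, 594, 594, 594]
t=8: [595, 595, 595, 595, 595, 595, 595, 595, 595, 595, 595, 595]
t=9: [595, 595, 595, 595, 595, 595, 595, 595, 595, 595, 595, 595]
t=10: [595, 595, 595, 595, 595, 595, 595, 595, 595, 595, 595, 595]
t=11: [595, 595, 595, 595, 595, 595, 595, 595, 595, 595, 595, 595]
t=12: [595, 595, 595, 595, 595, 595, 595, 595, 595, 595, 595, 595]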